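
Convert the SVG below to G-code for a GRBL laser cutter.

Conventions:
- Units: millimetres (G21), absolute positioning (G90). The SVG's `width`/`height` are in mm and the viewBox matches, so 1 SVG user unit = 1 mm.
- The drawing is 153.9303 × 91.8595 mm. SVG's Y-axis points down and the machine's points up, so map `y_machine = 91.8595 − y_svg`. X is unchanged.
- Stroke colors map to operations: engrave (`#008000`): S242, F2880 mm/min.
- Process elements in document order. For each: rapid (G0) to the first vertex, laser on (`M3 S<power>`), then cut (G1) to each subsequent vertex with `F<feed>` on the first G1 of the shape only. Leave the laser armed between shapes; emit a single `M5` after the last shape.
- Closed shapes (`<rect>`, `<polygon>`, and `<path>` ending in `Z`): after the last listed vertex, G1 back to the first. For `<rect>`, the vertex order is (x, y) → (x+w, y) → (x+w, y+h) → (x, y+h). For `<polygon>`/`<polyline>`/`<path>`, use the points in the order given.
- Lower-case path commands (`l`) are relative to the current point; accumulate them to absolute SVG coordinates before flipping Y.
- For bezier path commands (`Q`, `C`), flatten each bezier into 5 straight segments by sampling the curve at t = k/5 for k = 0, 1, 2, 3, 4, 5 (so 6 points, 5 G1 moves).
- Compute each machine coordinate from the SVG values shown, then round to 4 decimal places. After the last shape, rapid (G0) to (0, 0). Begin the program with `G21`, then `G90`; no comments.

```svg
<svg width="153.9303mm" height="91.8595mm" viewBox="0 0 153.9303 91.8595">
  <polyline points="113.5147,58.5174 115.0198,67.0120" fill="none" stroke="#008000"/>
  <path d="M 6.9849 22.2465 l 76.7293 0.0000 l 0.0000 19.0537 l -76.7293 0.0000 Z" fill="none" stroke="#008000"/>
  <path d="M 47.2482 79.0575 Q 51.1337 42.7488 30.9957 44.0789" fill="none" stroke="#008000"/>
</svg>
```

G21
G90
G0 X113.5147 Y33.3421
M3 S242
G1 X115.0198 Y24.8475 F2880
G0 X6.9849 Y69.6130
M3 S242
G1 X83.7142 Y69.6130 F2880
G1 X83.7142 Y50.5593
G1 X6.9849 Y50.5593
G1 X6.9849 Y69.6130
G0 X47.2482 Y12.8020
M3 S242
G1 X47.8415 Y25.8199 F2880
G1 X46.5128 Y35.8268
G1 X43.2623 Y42.8225
G1 X38.0900 Y46.8071
G1 X30.9957 Y47.7806
M5
G0 X0.0000 Y0.0000

Since the viewBox matches the mm dimensions, user units are millimetres directly. The only transform is the Y-flip y_m = 91.8595 − y_svg.

Shape 1 is a line segment drawn with `<polyline>`. Its stroke #008000 means engrave at S242, F2880. After flipping Y the toolpath is (113.5147,33.3421) → (115.0198,24.8475).

Shape 2 is a rectangle drawn with `<path>`. Its stroke #008000 means engrave at S242, F2880. After flipping Y the toolpath is (6.9849,69.6130) → (83.7142,69.6130) → (83.7142,50.5593) → (6.9849,50.5593) → (6.9849,69.6130), returning to the start.

Shape 3 is a quadratic bezier drawn with `<path>`. Its stroke #008000 means engrave at S242, F2880. After flipping Y the toolpath is (47.2482,12.8020) → (47.8415,25.8199) → (46.5128,35.8268) → (43.2623,42.8225) → (38.0900,46.8071) → (30.9957,47.7806).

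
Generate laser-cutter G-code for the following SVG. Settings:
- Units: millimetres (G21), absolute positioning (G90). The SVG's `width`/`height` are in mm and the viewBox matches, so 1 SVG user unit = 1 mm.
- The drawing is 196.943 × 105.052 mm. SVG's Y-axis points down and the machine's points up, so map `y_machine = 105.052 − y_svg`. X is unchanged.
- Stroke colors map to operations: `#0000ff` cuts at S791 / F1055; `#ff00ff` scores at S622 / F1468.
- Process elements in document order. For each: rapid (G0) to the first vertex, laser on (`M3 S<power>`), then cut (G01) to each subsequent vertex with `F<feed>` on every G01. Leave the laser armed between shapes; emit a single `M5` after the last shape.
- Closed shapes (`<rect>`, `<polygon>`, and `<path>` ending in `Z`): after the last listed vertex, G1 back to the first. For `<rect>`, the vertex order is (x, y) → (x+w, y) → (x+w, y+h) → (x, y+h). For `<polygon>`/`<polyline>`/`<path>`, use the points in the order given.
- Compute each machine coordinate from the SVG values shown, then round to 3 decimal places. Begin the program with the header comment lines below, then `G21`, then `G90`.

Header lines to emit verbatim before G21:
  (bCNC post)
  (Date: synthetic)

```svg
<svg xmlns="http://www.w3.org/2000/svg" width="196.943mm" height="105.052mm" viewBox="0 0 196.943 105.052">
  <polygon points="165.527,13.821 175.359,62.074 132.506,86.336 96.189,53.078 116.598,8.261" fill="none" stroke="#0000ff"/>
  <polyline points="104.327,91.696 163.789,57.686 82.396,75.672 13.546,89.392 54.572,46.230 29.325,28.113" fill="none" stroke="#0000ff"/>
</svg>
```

viewBox `0 0 196.943 105.052` with mm width/height → 1 unit = 1 mm. Flip: y_m = 105.052 − y_svg.

**Shape 1** — `<polygon>` regular polygon, stroke `#0000ff` → cut (S791, F1055). Machine vertices: (165.527,91.231) → (175.359,42.978) → (132.506,18.716) → (96.189,51.974) → (116.598,96.791) → (165.527,91.231). Closed: final G1 returns to the first vertex.

**Shape 2** — `<polyline>` open polyline, stroke `#0000ff` → cut (S791, F1055). Machine vertices: (104.327,13.356) → (163.789,47.366) → (82.396,29.380) → (13.546,15.660) → (54.572,58.822) → (29.325,76.939). Open path.

(bCNC post)
(Date: synthetic)
G21
G90
G0 X165.527 Y91.231
M3 S791
G01 X175.359 Y42.978 F1055
G01 X132.506 Y18.716 F1055
G01 X96.189 Y51.974 F1055
G01 X116.598 Y96.791 F1055
G01 X165.527 Y91.231 F1055
G0 X104.327 Y13.356
M3 S791
G01 X163.789 Y47.366 F1055
G01 X82.396 Y29.380 F1055
G01 X13.546 Y15.660 F1055
G01 X54.572 Y58.822 F1055
G01 X29.325 Y76.939 F1055
M5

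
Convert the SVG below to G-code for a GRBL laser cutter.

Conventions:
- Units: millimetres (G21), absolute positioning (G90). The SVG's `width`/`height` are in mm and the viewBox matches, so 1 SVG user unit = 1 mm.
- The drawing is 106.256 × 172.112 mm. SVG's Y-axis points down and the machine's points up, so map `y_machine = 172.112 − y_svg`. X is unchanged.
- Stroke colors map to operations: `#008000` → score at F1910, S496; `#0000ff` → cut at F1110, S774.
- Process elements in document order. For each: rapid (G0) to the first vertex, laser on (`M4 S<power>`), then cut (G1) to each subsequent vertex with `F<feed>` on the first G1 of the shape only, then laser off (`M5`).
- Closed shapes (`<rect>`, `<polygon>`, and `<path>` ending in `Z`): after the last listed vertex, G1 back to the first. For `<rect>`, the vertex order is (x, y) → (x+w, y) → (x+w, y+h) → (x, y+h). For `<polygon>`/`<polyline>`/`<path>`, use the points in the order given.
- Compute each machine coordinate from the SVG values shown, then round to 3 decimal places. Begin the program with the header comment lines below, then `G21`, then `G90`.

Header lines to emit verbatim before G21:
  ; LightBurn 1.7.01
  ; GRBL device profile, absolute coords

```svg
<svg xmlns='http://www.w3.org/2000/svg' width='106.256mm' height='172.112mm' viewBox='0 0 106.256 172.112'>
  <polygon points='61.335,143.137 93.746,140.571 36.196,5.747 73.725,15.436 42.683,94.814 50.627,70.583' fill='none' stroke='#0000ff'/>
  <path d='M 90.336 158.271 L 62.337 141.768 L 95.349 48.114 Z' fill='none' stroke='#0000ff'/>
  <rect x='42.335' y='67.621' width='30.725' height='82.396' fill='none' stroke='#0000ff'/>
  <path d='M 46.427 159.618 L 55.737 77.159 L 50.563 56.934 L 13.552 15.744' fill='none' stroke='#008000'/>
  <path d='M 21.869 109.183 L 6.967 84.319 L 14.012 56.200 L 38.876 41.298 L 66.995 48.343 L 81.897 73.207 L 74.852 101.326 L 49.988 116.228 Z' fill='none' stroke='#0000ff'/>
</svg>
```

; LightBurn 1.7.01
; GRBL device profile, absolute coords
G21
G90
G0 X61.335 Y28.975
M4 S774
G1 X93.746 Y31.541 F1110
G1 X36.196 Y166.365
G1 X73.725 Y156.676
G1 X42.683 Y77.298
G1 X50.627 Y101.529
G1 X61.335 Y28.975
M5
G0 X90.336 Y13.841
M4 S774
G1 X62.337 Y30.344 F1110
G1 X95.349 Y123.998
G1 X90.336 Y13.841
M5
G0 X42.335 Y104.491
M4 S774
G1 X73.060 Y104.491 F1110
G1 X73.060 Y22.095
G1 X42.335 Y22.095
G1 X42.335 Y104.491
M5
G0 X46.427 Y12.494
M4 S496
G1 X55.737 Y94.953 F1910
G1 X50.563 Y115.178
G1 X13.552 Y156.368
M5
G0 X21.869 Y62.929
M4 S774
G1 X6.967 Y87.793 F1110
G1 X14.012 Y115.912
G1 X38.876 Y130.814
G1 X66.995 Y123.769
G1 X81.897 Y98.905
G1 X74.852 Y70.786
G1 X49.988 Y55.884
G1 X21.869 Y62.929
M5

1 u = 1 mm; y_m = 172.112 − y.

[1] `<polygon>` closed polygon, #0000ff→cut S774 F1110: (61.335,28.975) → (93.746,31.541) → (36.196,166.365) → (73.725,156.676) → (42.683,77.298) → (50.627,101.529) → (61.335,28.975) (closed)

[2] `<path>` closed polygon, #0000ff→cut S774 F1110: (90.336,13.841) → (62.337,30.344) → (95.349,123.998) → (90.336,13.841) (closed)

[3] `<rect>` rectangle, #0000ff→cut S774 F1110: (42.335,104.491) → (73.060,104.491) → (73.060,22.095) → (42.335,22.095) → (42.335,104.491) (closed)

[4] `<path>` open polyline, #008000→score S496 F1910: (46.427,12.494) → (55.737,94.953) → (50.563,115.178) → (13.552,156.368)

[5] `<path>` regular polygon, #0000ff→cut S774 F1110: (21.869,62.929) → (6.967,87.793) → (14.012,115.912) → (38.876,130.814) → (66.995,123.769) → (81.897,98.905) → (74.852,70.786) → (49.988,55.884) → (21.869,62.929) (closed)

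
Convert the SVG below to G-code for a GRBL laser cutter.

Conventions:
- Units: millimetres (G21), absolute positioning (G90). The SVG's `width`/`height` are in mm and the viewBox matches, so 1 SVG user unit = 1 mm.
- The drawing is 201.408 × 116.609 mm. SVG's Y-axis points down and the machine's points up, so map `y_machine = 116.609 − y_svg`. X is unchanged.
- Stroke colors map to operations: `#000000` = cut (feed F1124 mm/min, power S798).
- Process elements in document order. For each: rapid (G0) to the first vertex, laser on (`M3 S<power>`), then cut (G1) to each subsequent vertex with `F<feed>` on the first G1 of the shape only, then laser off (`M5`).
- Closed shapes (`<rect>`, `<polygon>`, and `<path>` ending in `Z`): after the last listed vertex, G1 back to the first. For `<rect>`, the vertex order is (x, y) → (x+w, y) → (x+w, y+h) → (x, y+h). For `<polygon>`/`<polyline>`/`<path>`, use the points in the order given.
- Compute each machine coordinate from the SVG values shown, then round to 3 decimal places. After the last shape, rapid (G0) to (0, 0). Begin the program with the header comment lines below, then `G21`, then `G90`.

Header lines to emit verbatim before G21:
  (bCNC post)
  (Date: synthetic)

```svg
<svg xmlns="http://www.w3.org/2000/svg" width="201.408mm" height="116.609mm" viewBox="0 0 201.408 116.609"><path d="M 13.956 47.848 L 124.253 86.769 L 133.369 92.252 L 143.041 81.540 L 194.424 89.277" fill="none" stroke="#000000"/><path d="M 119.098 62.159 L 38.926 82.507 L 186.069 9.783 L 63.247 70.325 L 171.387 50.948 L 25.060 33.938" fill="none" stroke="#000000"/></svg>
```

viewBox `0 0 201.408 116.609` with mm width/height → 1 unit = 1 mm. Flip: y_m = 116.609 − y_svg.

**Shape 1** — `<path>` open polyline, stroke `#000000` → cut (S798, F1124). Machine vertices: (13.956,68.761) → (124.253,29.840) → (133.369,24.357) → (143.041,35.069) → (194.424,27.332). Open path.

**Shape 2** — `<path>` open polyline, stroke `#000000` → cut (S798, F1124). Machine vertices: (119.098,54.450) → (38.926,34.102) → (186.069,106.826) → (63.247,46.284) → (171.387,65.661) → (25.060,82.671). Open path.

(bCNC post)
(Date: synthetic)
G21
G90
G0 X13.956 Y68.761
M3 S798
G1 X124.253 Y29.840 F1124
G1 X133.369 Y24.357
G1 X143.041 Y35.069
G1 X194.424 Y27.332
M5
G0 X119.098 Y54.450
M3 S798
G1 X38.926 Y34.102 F1124
G1 X186.069 Y106.826
G1 X63.247 Y46.284
G1 X171.387 Y65.661
G1 X25.060 Y82.671
M5
G0 X0.000 Y0.000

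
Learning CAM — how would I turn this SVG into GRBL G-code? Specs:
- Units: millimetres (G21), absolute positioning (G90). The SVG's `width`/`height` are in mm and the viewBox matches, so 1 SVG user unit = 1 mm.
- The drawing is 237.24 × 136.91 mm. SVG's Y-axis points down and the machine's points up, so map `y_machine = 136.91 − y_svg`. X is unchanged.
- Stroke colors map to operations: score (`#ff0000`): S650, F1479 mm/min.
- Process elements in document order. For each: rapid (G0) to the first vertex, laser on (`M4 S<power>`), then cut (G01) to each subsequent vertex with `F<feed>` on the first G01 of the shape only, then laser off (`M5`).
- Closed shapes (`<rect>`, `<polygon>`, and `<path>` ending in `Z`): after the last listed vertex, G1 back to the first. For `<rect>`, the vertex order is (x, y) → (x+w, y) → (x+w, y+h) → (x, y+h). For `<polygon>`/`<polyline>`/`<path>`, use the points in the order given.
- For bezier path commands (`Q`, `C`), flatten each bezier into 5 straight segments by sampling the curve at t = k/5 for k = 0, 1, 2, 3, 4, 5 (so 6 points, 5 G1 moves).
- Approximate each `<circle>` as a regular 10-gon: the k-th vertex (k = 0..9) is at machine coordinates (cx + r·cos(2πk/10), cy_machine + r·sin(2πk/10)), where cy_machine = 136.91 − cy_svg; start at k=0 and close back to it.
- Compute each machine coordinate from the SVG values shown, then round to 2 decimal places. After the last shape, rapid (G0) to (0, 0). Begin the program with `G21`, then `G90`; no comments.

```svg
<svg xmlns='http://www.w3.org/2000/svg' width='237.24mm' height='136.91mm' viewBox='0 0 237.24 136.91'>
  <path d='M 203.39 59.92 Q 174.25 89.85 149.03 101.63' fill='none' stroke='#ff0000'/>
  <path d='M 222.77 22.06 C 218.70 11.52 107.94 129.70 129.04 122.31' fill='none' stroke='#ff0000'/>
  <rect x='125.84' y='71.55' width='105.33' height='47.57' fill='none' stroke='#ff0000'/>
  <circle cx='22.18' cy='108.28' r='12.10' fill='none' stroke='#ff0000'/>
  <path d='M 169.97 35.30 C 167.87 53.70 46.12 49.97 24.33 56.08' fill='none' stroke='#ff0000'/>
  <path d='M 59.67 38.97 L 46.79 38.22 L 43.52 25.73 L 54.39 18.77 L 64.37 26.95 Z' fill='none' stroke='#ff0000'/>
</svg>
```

G21
G90
G0 X203.39 Y76.99
M4 S650
G01 X191.89 Y65.74 F1479
G01 X180.71 Y55.95
G01 X169.83 Y47.61
G01 X159.27 Y40.72
G01 X149.03 Y35.28
M5
G0 X222.77 Y114.85
M4 S650
G01 X209.43 Y107.76 F1479
G01 X181.94 Y81.99
G01 X151.75 Y49.73
G01 X130.29 Y23.20
G01 X129.04 Y14.60
M5
G0 X125.84 Y65.36
M4 S650
G01 X231.17 Y65.36 F1479
G01 X231.17 Y17.79
G01 X125.84 Y17.79
G01 X125.84 Y65.36
M5
G0 X34.28 Y28.63
M4 S650
G01 X31.97 Y35.74 F1479
G01 X25.92 Y40.14
G01 X18.44 Y40.14
G01 X12.39 Y35.74
G01 X10.08 Y28.63
G01 X12.39 Y21.52
G01 X18.44 Y17.12
G01 X25.92 Y17.12
G01 X31.97 Y21.52
G01 X34.28 Y28.63
M5
G0 X169.97 Y101.61
M4 S650
G01 X156.11 Y92.97 F1479
G01 X124.07 Y88.11
G01 X84.40 Y85.48
G01 X47.64 Y83.57
G01 X24.33 Y80.83
M5
G0 X59.67 Y97.94
M4 S650
G01 X46.79 Y98.69 F1479
G01 X43.52 Y111.18
G01 X54.39 Y118.14
G01 X64.37 Y109.96
G01 X59.67 Y97.94
M5
G0 X0.00 Y0.00

1 u = 1 mm; y_m = 136.91 − y.

[1] `<path>` quadratic bezier, #ff0000→score S650 F1479: (203.39,76.99) → (191.89,65.74) → (180.71,55.95) → (169.83,47.61) → (159.27,40.72) → (149.03,35.28)

[2] `<path>` cubic bezier, #ff0000→score S650 F1479: (222.77,114.85) → (209.43,107.76) → (181.94,81.99) → (151.75,49.73) → (130.29,23.20) → (129.04,14.60)

[3] `<rect>` rectangle, #ff0000→score S650 F1479: (125.84,65.36) → (231.17,65.36) → (231.17,17.79) → (125.84,17.79) → (125.84,65.36) (closed)

[4] `<circle>` circle, #ff0000→score S650 F1479: (34.28,28.63) → (31.97,35.74) → (25.92,40.14) → (18.44,40.14) → (12.39,35.74) → (10.08,28.63) → (12.39,21.52) → (18.44,17.12) → (25.92,17.12) → (31.97,21.52) → (34.28,28.63) (closed)

[5] `<path>` cubic bezier, #ff0000→score S650 F1479: (169.97,101.61) → (156.11,92.97) → (124.07,88.11) → (84.40,85.48) → (47.64,83.57) → (24.33,80.83)

[6] `<path>` regular polygon, #ff0000→score S650 F1479: (59.67,97.94) → (46.79,98.69) → (43.52,111.18) → (54.39,118.14) → (64.37,109.96) → (59.67,97.94) (closed)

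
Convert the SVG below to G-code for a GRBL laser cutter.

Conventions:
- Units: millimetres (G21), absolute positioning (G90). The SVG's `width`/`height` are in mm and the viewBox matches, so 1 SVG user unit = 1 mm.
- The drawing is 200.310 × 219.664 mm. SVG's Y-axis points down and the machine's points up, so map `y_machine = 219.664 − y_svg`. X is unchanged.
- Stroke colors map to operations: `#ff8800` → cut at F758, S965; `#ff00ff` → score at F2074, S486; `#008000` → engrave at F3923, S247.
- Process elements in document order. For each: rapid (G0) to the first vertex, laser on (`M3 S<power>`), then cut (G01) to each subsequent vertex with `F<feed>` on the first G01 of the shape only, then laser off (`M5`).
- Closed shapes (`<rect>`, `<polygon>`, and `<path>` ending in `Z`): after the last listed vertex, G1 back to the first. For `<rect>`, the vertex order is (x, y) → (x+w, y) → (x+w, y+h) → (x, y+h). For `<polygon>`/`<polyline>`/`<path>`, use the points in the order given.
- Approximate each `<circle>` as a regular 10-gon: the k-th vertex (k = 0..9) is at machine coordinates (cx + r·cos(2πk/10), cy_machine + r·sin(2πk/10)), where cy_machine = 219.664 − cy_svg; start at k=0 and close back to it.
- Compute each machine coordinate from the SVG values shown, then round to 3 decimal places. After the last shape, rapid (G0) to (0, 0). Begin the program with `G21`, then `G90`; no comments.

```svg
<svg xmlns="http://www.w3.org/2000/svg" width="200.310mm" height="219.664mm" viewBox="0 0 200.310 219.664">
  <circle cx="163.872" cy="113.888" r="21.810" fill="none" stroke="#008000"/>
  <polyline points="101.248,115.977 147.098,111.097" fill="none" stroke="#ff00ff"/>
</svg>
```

G21
G90
G0 X185.682 Y105.776
M3 S247
G01 X181.517 Y118.596 F3923
G01 X170.612 Y126.519
G01 X157.132 Y126.519
G01 X146.227 Y118.596
G01 X142.062 Y105.776
G01 X146.227 Y92.956
G01 X157.132 Y85.033
G01 X170.612 Y85.033
G01 X181.517 Y92.956
G01 X185.682 Y105.776
M5
G0 X101.248 Y103.687
M3 S486
G01 X147.098 Y108.567 F2074
M5
G0 X0.000 Y0.000

1 u = 1 mm; y_m = 219.664 − y.

[1] `<circle>` circle, #008000→engrave S247 F3923: (185.682,105.776) → (181.517,118.596) → (170.612,126.519) → (157.132,126.519) → (146.227,118.596) → (142.062,105.776) → (146.227,92.956) → (157.132,85.033) → (170.612,85.033) → (181.517,92.956) → (185.682,105.776) (closed)

[2] `<polyline>` line segment, #ff00ff→score S486 F2074: (101.248,103.687) → (147.098,108.567)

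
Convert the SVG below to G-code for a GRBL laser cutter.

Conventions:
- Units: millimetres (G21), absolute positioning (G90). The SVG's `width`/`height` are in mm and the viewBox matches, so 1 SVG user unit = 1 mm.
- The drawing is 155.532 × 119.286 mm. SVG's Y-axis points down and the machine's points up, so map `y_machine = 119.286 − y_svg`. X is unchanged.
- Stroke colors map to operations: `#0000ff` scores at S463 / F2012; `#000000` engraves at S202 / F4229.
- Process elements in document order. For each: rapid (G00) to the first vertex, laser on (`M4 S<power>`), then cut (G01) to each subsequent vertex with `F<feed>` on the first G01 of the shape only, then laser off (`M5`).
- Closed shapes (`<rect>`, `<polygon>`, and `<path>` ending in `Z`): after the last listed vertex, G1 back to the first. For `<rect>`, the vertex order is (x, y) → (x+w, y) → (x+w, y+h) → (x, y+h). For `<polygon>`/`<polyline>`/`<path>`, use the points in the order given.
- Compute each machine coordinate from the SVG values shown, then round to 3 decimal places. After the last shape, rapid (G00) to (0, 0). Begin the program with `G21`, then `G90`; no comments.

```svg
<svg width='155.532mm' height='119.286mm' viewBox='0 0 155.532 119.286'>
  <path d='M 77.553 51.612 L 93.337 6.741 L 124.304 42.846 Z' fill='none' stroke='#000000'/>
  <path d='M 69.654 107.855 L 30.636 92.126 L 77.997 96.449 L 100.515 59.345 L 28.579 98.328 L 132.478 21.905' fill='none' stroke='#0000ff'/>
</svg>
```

viewBox `0 0 155.532 119.286` with mm width/height → 1 unit = 1 mm. Flip: y_m = 119.286 − y_svg.

**Shape 1** — `<path>` regular polygon, stroke `#000000` → engrave (S202, F4229). Machine vertices: (77.553,67.674) → (93.337,112.545) → (124.304,76.440) → (77.553,67.674). Closed: final G1 returns to the first vertex.

**Shape 2** — `<path>` open polyline, stroke `#0000ff` → score (S463, F2012). Machine vertices: (69.654,11.431) → (30.636,27.160) → (77.997,22.837) → (100.515,59.941) → (28.579,20.958) → (132.478,97.381). Open path.

G21
G90
G00 X77.553 Y67.674
M4 S202
G01 X93.337 Y112.545 F4229
G01 X124.304 Y76.440
G01 X77.553 Y67.674
M5
G00 X69.654 Y11.431
M4 S463
G01 X30.636 Y27.160 F2012
G01 X77.997 Y22.837
G01 X100.515 Y59.941
G01 X28.579 Y20.958
G01 X132.478 Y97.381
M5
G00 X0.000 Y0.000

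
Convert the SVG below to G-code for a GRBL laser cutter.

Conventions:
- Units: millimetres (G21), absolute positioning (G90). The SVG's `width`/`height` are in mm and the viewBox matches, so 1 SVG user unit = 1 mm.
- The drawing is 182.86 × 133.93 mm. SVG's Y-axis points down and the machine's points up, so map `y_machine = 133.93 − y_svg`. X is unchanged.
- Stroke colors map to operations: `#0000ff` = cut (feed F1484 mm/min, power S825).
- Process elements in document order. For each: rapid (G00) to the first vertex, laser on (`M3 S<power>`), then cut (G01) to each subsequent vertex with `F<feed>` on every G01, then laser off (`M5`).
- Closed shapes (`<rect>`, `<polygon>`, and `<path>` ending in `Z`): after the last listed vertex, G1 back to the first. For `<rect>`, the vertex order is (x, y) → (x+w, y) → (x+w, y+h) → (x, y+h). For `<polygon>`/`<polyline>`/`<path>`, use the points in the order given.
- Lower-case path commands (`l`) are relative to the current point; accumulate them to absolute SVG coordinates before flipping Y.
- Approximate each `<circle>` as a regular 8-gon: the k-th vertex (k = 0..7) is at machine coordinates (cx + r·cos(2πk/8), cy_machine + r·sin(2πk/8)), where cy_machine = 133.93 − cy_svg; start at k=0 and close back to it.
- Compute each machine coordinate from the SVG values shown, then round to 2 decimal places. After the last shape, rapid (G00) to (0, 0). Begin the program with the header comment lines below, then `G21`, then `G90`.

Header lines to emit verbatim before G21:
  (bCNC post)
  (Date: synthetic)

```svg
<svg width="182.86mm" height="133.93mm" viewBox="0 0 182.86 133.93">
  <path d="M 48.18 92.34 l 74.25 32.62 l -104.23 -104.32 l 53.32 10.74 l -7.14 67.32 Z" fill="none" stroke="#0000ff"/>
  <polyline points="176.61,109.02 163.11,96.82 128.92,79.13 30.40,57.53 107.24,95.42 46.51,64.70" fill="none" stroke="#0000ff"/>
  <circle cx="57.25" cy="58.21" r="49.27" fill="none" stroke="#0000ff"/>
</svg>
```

(bCNC post)
(Date: synthetic)
G21
G90
G00 X48.18 Y41.59
M3 S825
G01 X122.43 Y8.97 F1484
G01 X18.20 Y113.29 F1484
G01 X71.52 Y102.55 F1484
G01 X64.38 Y35.23 F1484
G01 X48.18 Y41.59 F1484
M5
G00 X176.61 Y24.91
M3 S825
G01 X163.11 Y37.11 F1484
G01 X128.92 Y54.80 F1484
G01 X30.40 Y76.40 F1484
G01 X107.24 Y38.51 F1484
G01 X46.51 Y69.23 F1484
M5
G00 X106.52 Y75.72
M3 S825
G01 X92.09 Y110.56 F1484
G01 X57.25 Y124.99 F1484
G01 X22.41 Y110.56 F1484
G01 X7.98 Y75.72 F1484
G01 X22.41 Y40.88 F1484
G01 X57.25 Y26.45 F1484
G01 X92.09 Y40.88 F1484
G01 X106.52 Y75.72 F1484
M5
G00 X0.00 Y0.00

1 u = 1 mm; y_m = 133.93 − y.

[1] `<path>` closed polygon, #0000ff→cut S825 F1484: (48.18,41.59) → (122.43,8.97) → (18.20,113.29) → (71.52,102.55) → (64.38,35.23) → (48.18,41.59) (closed)

[2] `<polyline>` open polyline, #0000ff→cut S825 F1484: (176.61,24.91) → (163.11,37.11) → (128.92,54.80) → (30.40,76.40) → (107.24,38.51) → (46.51,69.23)

[3] `<circle>` circle, #0000ff→cut S825 F1484: (106.52,75.72) → (92.09,110.56) → (57.25,124.99) → (22.41,110.56) → (7.98,75.72) → (22.41,40.88) → (57.25,26.45) → (92.09,40.88) → (106.52,75.72) (closed)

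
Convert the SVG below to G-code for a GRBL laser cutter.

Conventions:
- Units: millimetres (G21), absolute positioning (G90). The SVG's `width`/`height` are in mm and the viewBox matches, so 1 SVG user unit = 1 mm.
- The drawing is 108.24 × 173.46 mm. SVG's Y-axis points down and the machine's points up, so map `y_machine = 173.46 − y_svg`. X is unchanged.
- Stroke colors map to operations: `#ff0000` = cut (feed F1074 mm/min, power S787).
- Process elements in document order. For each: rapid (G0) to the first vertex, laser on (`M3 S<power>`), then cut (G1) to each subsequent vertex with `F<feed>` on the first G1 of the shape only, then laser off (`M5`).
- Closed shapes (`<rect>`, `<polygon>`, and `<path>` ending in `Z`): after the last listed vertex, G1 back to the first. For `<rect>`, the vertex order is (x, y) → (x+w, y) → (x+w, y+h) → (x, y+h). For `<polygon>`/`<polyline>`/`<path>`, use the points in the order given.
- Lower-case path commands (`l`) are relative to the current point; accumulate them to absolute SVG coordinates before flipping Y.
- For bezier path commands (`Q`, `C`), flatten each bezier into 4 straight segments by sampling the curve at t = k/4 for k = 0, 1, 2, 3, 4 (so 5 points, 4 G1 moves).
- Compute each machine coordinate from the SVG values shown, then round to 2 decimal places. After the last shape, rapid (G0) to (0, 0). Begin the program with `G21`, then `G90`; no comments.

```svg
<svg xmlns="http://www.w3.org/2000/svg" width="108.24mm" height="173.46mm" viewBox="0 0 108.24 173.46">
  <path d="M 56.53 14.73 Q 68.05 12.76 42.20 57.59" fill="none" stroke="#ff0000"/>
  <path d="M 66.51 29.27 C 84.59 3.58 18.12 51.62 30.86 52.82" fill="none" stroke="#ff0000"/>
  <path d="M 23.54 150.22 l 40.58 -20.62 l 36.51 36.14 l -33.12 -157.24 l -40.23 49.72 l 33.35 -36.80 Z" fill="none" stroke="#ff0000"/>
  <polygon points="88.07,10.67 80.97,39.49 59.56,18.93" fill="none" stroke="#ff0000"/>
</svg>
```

1 u = 1 mm; y_m = 173.46 − y.

[1] `<path>` quadratic bezier, #ff0000→cut S787 F1074: (56.53,158.73) → (59.95,156.79) → (58.71,149.00) → (52.79,135.36) → (42.20,115.87)

[2] `<path>` cubic bezier, #ff0000→cut S787 F1074: (66.51,144.19) → (66.78,151.52) → (50.69,142.50) → (33.60,128.44) → (30.86,120.64)

[3] `<path>` closed polygon, #ff0000→cut S787 F1074: (23.54,23.24) → (64.12,43.86) → (100.63,7.72) → (67.51,164.96) → (27.28,115.24) → (60.63,152.04) → (23.54,23.24) (closed)

[4] `<polygon>` regular polygon, #ff0000→cut S787 F1074: (88.07,162.79) → (80.97,133.97) → (59.56,154.53) → (88.07,162.79) (closed)

G21
G90
G0 X56.53 Y158.73
M3 S787
G1 X59.95 Y156.79 F1074
G1 X58.71 Y149.00
G1 X52.79 Y135.36
G1 X42.20 Y115.87
M5
G0 X66.51 Y144.19
M3 S787
G1 X66.78 Y151.52 F1074
G1 X50.69 Y142.50
G1 X33.60 Y128.44
G1 X30.86 Y120.64
M5
G0 X23.54 Y23.24
M3 S787
G1 X64.12 Y43.86 F1074
G1 X100.63 Y7.72
G1 X67.51 Y164.96
G1 X27.28 Y115.24
G1 X60.63 Y152.04
G1 X23.54 Y23.24
M5
G0 X88.07 Y162.79
M3 S787
G1 X80.97 Y133.97 F1074
G1 X59.56 Y154.53
G1 X88.07 Y162.79
M5
G0 X0.00 Y0.00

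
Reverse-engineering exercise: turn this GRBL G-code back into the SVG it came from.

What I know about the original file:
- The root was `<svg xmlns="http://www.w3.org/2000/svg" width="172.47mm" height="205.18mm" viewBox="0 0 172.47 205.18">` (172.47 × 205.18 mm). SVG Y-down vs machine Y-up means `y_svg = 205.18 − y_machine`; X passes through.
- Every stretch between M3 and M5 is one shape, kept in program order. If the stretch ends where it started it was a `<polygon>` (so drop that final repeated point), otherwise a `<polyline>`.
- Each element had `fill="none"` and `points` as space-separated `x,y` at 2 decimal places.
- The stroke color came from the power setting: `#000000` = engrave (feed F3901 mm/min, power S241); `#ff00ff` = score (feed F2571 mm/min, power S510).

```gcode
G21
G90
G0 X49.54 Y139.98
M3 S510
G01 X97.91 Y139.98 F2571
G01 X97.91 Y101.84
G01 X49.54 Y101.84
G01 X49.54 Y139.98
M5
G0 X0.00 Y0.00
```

Each laser-on run becomes one SVG element. Flip Y back into SVG space with y_svg = 205.18 − y_machine. Every run uses S510, so all elements get stroke `#ff00ff` (score).

Run 1: The run returns to its start, so emit a `<polygon>` with points (Y-flipped): 49.54,65.20 97.91,65.20 97.91,103.34 49.54,103.34.

<svg xmlns="http://www.w3.org/2000/svg" width="172.47mm" height="205.18mm" viewBox="0 0 172.47 205.18">
  <polygon points="49.54,65.20 97.91,65.20 97.91,103.34 49.54,103.34" fill="none" stroke="#ff00ff"/>
</svg>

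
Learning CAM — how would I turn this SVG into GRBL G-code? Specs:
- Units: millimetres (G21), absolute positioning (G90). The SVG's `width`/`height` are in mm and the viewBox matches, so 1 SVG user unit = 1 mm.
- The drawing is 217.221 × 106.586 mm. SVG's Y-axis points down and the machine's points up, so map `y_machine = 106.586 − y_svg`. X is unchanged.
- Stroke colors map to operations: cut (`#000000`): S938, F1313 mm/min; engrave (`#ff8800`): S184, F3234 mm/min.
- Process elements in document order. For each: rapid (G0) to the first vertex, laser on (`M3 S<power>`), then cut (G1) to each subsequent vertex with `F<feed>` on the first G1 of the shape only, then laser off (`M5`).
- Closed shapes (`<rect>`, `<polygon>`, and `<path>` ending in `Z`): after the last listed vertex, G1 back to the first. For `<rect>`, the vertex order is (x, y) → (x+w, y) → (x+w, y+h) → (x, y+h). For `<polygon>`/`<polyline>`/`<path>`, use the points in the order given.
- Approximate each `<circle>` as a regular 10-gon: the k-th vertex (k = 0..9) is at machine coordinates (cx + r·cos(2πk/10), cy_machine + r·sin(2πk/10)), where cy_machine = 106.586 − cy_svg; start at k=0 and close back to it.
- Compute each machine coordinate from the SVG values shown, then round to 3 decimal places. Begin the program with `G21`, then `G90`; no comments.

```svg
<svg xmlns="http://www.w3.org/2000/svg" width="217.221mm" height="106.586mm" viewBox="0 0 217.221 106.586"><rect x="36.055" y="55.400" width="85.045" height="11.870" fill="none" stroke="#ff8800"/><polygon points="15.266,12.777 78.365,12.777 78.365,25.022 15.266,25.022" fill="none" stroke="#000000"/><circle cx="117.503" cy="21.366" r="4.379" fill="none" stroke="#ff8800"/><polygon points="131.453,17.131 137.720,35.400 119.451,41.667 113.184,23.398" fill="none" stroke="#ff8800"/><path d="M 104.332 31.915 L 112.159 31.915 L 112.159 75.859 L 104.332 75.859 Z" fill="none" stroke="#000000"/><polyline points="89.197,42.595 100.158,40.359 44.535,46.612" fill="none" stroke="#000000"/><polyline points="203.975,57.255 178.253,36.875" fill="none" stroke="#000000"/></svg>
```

G21
G90
G0 X36.055 Y51.186
M3 S184
G1 X121.100 Y51.186 F3234
G1 X121.100 Y39.316
G1 X36.055 Y39.316
G1 X36.055 Y51.186
M5
G0 X15.266 Y93.809
M3 S938
G1 X78.365 Y93.809 F1313
G1 X78.365 Y81.564
G1 X15.266 Y81.564
G1 X15.266 Y93.809
M5
G0 X121.882 Y85.220
M3 S184
G1 X121.046 Y87.794 F3234
G1 X118.856 Y89.385
G1 X116.150 Y89.385
G1 X113.960 Y87.794
G1 X113.124 Y85.220
G1 X113.960 Y82.646
G1 X116.150 Y81.055
G1 X118.856 Y81.055
G1 X121.046 Y82.646
G1 X121.882 Y85.220
M5
G0 X131.453 Y89.455
M3 S184
G1 X137.720 Y71.186 F3234
G1 X119.451 Y64.919
G1 X113.184 Y83.188
G1 X131.453 Y89.455
M5
G0 X104.332 Y74.671
M3 S938
G1 X112.159 Y74.671 F1313
G1 X112.159 Y30.727
G1 X104.332 Y30.727
G1 X104.332 Y74.671
M5
G0 X89.197 Y63.991
M3 S938
G1 X100.158 Y66.227 F1313
G1 X44.535 Y59.974
M5
G0 X203.975 Y49.331
M3 S938
G1 X178.253 Y69.711 F1313
M5

viewBox `0 0 217.221 106.586` with mm width/height → 1 unit = 1 mm. Flip: y_m = 106.586 − y_svg.

**Shape 1** — `<rect>` rectangle, stroke `#ff8800` → engrave (S184, F3234). Machine vertices: (36.055,51.186) → (121.100,51.186) → (121.100,39.316) → (36.055,39.316) → (36.055,51.186). Closed: final G1 returns to the first vertex.

**Shape 2** — `<polygon>` rectangle, stroke `#000000` → cut (S938, F1313). Machine vertices: (15.266,93.809) → (78.365,93.809) → (78.365,81.564) → (15.266,81.564) → (15.266,93.809). Closed: final G1 returns to the first vertex.

**Shape 3** — `<circle>` circle, stroke `#ff8800` → engrave (S184, F3234). Machine vertices: (121.882,85.220) → (121.046,87.794) → (118.856,89.385) → (116.150,89.385) → (113.960,87.794) → (113.124,85.220) → (113.960,82.646) → (116.150,81.055) → (118.856,81.055) → (121.046,82.646) → (121.882,85.220). Closed: final G1 returns to the first vertex.

**Shape 4** — `<polygon>` regular polygon, stroke `#ff8800` → engrave (S184, F3234). Machine vertices: (131.453,89.455) → (137.720,71.186) → (119.451,64.919) → (113.184,83.188) → (131.453,89.455). Closed: final G1 returns to the first vertex.

**Shape 5** — `<path>` rectangle, stroke `#000000` → cut (S938, F1313). Machine vertices: (104.332,74.671) → (112.159,74.671) → (112.159,30.727) → (104.332,30.727) → (104.332,74.671). Closed: final G1 returns to the first vertex.

**Shape 6** — `<polyline>` open polyline, stroke `#000000` → cut (S938, F1313). Machine vertices: (89.197,63.991) → (100.158,66.227) → (44.535,59.974). Open path.

**Shape 7** — `<polyline>` line segment, stroke `#000000` → cut (S938, F1313). Machine vertices: (203.975,49.331) → (178.253,69.711). Open path.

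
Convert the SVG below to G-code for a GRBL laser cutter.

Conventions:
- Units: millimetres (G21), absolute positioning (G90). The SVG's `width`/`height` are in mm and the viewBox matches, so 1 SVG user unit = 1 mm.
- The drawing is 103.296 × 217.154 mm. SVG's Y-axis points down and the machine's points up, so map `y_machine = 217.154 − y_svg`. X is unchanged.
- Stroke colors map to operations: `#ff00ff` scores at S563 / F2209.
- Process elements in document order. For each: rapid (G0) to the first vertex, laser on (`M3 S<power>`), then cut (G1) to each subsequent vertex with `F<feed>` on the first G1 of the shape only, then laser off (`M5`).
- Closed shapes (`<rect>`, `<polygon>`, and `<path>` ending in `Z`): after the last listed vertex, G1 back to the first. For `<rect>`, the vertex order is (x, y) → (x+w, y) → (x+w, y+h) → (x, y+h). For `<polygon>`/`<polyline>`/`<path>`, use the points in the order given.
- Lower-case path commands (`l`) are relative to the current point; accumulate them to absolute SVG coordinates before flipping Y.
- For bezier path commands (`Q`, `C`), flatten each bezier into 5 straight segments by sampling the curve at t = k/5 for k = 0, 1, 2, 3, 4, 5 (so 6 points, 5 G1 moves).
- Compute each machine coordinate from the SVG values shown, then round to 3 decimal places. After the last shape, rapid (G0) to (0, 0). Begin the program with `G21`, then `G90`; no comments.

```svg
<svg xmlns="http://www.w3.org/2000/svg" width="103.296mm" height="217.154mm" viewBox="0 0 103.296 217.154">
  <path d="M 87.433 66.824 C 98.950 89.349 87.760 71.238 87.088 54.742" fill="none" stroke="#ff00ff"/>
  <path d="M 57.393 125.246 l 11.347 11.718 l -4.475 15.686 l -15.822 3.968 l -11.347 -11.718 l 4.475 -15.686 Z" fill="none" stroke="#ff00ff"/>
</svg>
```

Since the viewBox matches the mm dimensions, user units are millimetres directly. The only transform is the Y-flip y_m = 217.154 − y_svg.

Shape 1 is a cubic bezier drawn with `<path>`. Its stroke #ff00ff means score at S563, F2209. After flipping Y the toolpath is (87.433,150.330) → (91.884,141.353) → (92.480,140.101) → (90.817,144.546) → (88.488,152.659) → (87.088,162.412).

Shape 2 is a regular polygon drawn with `<path>`. Its stroke #ff00ff means score at S563, F2209. After flipping Y the toolpath is (57.393,91.908) → (68.740,80.190) → (64.265,64.504) → (48.443,60.536) → (37.096,72.254) → (41.571,87.940) → (57.393,91.908), returning to the start.

G21
G90
G0 X87.433 Y150.330
M3 S563
G1 X91.884 Y141.353 F2209
G1 X92.480 Y140.101
G1 X90.817 Y144.546
G1 X88.488 Y152.659
G1 X87.088 Y162.412
M5
G0 X57.393 Y91.908
M3 S563
G1 X68.740 Y80.190 F2209
G1 X64.265 Y64.504
G1 X48.443 Y60.536
G1 X37.096 Y72.254
G1 X41.571 Y87.940
G1 X57.393 Y91.908
M5
G0 X0.000 Y0.000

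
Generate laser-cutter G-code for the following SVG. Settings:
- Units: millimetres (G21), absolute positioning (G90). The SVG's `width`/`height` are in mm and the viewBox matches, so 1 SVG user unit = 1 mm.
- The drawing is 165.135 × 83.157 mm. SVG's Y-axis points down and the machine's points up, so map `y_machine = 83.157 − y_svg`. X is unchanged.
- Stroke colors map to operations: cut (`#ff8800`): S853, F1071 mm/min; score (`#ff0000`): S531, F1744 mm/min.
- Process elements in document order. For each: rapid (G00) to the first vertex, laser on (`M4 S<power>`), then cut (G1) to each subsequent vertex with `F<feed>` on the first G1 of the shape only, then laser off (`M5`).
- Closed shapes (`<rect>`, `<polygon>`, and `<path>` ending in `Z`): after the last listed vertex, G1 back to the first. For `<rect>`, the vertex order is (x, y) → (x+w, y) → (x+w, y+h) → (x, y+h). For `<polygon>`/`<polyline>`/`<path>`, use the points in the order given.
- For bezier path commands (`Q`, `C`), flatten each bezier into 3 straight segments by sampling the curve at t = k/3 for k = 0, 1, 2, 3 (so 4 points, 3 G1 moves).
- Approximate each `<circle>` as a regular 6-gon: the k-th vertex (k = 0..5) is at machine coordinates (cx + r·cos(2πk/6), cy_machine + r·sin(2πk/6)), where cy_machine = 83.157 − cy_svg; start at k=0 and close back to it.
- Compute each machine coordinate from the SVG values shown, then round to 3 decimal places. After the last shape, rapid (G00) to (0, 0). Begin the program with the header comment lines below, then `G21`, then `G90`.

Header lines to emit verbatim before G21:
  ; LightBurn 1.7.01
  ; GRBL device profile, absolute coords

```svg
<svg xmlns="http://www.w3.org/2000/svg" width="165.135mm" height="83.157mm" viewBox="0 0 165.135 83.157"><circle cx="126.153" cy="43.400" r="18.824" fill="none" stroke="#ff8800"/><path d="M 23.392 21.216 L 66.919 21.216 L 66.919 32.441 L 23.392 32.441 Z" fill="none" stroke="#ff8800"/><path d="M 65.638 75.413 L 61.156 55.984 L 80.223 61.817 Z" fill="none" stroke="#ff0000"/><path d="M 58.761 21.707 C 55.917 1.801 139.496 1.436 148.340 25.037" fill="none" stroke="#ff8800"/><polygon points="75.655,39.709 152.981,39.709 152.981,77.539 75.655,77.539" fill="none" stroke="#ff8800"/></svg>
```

; LightBurn 1.7.01
; GRBL device profile, absolute coords
G21
G90
G00 X144.977 Y39.757
M4 S853
G1 X135.565 Y56.059 F1071
G1 X116.741 Y56.059
G1 X107.329 Y39.757
G1 X116.741 Y23.455
G1 X135.565 Y23.455
G1 X144.977 Y39.757
M5
G00 X23.392 Y61.941
M4 S853
G1 X66.919 Y61.941 F1071
G1 X66.919 Y50.716
G1 X23.392 Y50.716
G1 X23.392 Y61.941
M5
G00 X65.638 Y7.744
M4 S531
G1 X61.156 Y27.173 F1744
G1 X80.223 Y21.340
G1 X65.638 Y7.744
M5
G00 X58.761 Y61.450
M4 S853
G1 X78.756 Y74.678 F1071
G1 X120.553 Y73.896
G1 X148.340 Y58.120
M5
G00 X75.655 Y43.448
M4 S853
G1 X152.981 Y43.448 F1071
G1 X152.981 Y5.618
G1 X75.655 Y5.618
G1 X75.655 Y43.448
M5
G00 X0.000 Y0.000

viewBox `0 0 165.135 83.157` with mm width/height → 1 unit = 1 mm. Flip: y_m = 83.157 − y_svg.

**Shape 1** — `<circle>` circle, stroke `#ff8800` → cut (S853, F1071). Machine vertices: (144.977,39.757) → (135.565,56.059) → (116.741,56.059) → (107.329,39.757) → (116.741,23.455) → (135.565,23.455) → (144.977,39.757). Closed: final G1 returns to the first vertex.

**Shape 2** — `<path>` rectangle, stroke `#ff8800` → cut (S853, F1071). Machine vertices: (23.392,61.941) → (66.919,61.941) → (66.919,50.716) → (23.392,50.716) → (23.392,61.941). Closed: final G1 returns to the first vertex.

**Shape 3** — `<path>` regular polygon, stroke `#ff0000` → score (S531, F1744). Machine vertices: (65.638,7.744) → (61.156,27.173) → (80.223,21.340) → (65.638,7.744). Closed: final G1 returns to the first vertex.

**Shape 4** — `<path>` cubic bezier, stroke `#ff8800` → cut (S853, F1071). Control points (SVG): P0=(58.761,21.707), P1=(55.917,1.801), P2=(139.496,1.436), P3=(148.340,25.037); sampled at t=k/3. Machine vertices: (58.761,61.450) → (78.756,74.678) → (120.553,73.896) → (148.340,58.120). Open path.

**Shape 5** — `<polygon>` rectangle, stroke `#ff8800` → cut (S853, F1071). Machine vertices: (75.655,43.448) → (152.981,43.448) → (152.981,5.618) → (75.655,5.618) → (75.655,43.448). Closed: final G1 returns to the first vertex.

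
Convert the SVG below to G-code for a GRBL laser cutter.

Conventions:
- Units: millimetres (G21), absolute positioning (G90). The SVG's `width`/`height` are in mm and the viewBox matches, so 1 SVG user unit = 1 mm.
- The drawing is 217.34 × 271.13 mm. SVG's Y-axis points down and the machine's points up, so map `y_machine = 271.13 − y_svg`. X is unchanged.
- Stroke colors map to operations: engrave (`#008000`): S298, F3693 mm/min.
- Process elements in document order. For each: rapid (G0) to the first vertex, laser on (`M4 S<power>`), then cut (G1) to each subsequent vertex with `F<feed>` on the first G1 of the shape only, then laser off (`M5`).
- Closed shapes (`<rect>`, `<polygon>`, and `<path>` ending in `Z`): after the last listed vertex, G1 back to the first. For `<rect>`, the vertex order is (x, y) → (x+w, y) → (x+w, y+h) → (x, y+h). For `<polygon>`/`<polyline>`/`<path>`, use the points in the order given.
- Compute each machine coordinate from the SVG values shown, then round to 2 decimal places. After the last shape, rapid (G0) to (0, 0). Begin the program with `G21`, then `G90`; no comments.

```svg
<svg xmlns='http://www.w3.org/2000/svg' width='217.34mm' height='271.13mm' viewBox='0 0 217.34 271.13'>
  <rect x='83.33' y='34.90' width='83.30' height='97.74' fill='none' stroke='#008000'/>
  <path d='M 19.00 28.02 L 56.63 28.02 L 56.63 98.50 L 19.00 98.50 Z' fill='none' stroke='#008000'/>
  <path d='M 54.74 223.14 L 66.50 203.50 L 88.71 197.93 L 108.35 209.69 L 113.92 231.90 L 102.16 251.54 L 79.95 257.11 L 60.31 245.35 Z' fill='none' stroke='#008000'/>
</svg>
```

G21
G90
G0 X83.33 Y236.23
M4 S298
G1 X166.63 Y236.23 F3693
G1 X166.63 Y138.49
G1 X83.33 Y138.49
G1 X83.33 Y236.23
M5
G0 X19.00 Y243.11
M4 S298
G1 X56.63 Y243.11 F3693
G1 X56.63 Y172.63
G1 X19.00 Y172.63
G1 X19.00 Y243.11
M5
G0 X54.74 Y47.99
M4 S298
G1 X66.50 Y67.63 F3693
G1 X88.71 Y73.20
G1 X108.35 Y61.44
G1 X113.92 Y39.23
G1 X102.16 Y19.59
G1 X79.95 Y14.02
G1 X60.31 Y25.78
G1 X54.74 Y47.99
M5
G0 X0.00 Y0.00

Since the viewBox matches the mm dimensions, user units are millimetres directly. The only transform is the Y-flip y_m = 271.13 − y_svg.

Shape 1 is a rectangle drawn with `<rect>`. Its stroke #008000 means engrave at S298, F3693. After flipping Y the toolpath is (83.33,236.23) → (166.63,236.23) → (166.63,138.49) → (83.33,138.49) → (83.33,236.23), returning to the start.

Shape 2 is a rectangle drawn with `<path>`. Its stroke #008000 means engrave at S298, F3693. After flipping Y the toolpath is (19.00,243.11) → (56.63,243.11) → (56.63,172.63) → (19.00,172.63) → (19.00,243.11), returning to the start.

Shape 3 is a regular polygon drawn with `<path>`. Its stroke #008000 means engrave at S298, F3693. After flipping Y the toolpath is (54.74,47.99) → (66.50,67.63) → (88.71,73.20) → (108.35,61.44) → (113.92,39.23) → (102.16,19.59) → (79.95,14.02) → (60.31,25.78) → (54.74,47.99), returning to the start.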